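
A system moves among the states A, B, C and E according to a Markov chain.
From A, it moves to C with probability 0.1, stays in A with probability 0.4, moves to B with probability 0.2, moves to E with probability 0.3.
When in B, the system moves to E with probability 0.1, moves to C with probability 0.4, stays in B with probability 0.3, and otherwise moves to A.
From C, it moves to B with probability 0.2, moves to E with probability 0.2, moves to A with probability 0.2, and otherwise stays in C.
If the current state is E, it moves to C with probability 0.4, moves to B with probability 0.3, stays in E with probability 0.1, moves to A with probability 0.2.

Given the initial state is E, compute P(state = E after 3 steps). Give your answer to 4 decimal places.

Propagate the distribution vector 3 steps from E.
After 0 steps: (0.0000, 0.0000, 0.0000, 1.0000)
After 1 step: (0.2000, 0.3000, 0.4000, 0.1000)
After 2 steps: (0.2400, 0.2400, 0.3400, 0.1800)
After 3 steps: (0.2480, 0.2420, 0.3280, 0.1820)
P(in E after 3 steps) = 0.1820

0.1820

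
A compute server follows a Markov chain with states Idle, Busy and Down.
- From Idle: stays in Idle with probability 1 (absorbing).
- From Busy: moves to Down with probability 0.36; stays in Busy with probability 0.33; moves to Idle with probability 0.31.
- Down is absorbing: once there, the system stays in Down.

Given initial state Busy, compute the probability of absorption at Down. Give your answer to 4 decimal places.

Let h(s) be the probability of absorption at Down starting from transient state s. Then h(Down) = 1 and h(Idle) = 0. By first-step analysis:
h(Busy) = 0.31·0 + 0.33·h(Busy) + 0.36·1
Solving: h(Busy) = 0.5373.
Starting from Busy, the probability is 0.5373.

0.5373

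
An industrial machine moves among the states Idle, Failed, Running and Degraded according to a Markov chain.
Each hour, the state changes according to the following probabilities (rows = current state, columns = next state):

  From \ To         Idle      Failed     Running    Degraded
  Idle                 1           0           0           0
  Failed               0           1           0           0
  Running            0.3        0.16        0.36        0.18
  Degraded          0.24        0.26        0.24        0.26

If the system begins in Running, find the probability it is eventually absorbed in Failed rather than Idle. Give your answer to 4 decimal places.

0.3838

Let h(s) be the probability of absorption at Failed starting from transient state s. Then h(Failed) = 1 and h(Idle) = 0. By first-step analysis:
h(Running) = 0.3·0 + 0.16·1 + 0.36·h(Running) + 0.18·h(Degraded)
h(Degraded) = 0.24·0 + 0.26·1 + 0.24·h(Running) + 0.26·h(Degraded)
Solving: h(Running) = 0.3838, h(Degraded) = 0.4758.
Starting from Running, the probability is 0.3838.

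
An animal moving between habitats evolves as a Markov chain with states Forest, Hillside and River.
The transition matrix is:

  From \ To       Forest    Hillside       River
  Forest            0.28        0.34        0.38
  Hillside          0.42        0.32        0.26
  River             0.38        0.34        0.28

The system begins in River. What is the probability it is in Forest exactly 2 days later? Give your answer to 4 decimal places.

Sum over the intermediate state after 1 day:
P = P(River→Forest)·P(Forest→Forest) + P(River→Hillside)·P(Hillside→Forest) + P(River→River)·P(River→Forest)
  = 0.38×0.28 + 0.34×0.42 + 0.28×0.38
  = 0.1064 + 0.1428 + 0.1064 = 0.3556

0.3556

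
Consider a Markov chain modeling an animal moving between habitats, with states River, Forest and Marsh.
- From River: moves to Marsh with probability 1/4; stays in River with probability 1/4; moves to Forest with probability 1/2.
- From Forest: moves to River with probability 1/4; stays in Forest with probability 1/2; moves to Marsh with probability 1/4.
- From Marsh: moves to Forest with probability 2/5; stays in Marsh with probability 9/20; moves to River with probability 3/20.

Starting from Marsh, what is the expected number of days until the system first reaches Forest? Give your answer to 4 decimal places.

Let t(s) be the expected number of days to first reach Forest from state s, with t(Forest) = 0. Conditioning on the first day:
t(River) = 1 + 0.25·t(River) + 0.25·t(Marsh)
t(Marsh) = 1 + 0.15·t(River) + 0.45·t(Marsh)
Solving: t(River) = 2.1333, t(Marsh) = 2.4000.
Expected days from Marsh to Forest: 2.4000.

2.4000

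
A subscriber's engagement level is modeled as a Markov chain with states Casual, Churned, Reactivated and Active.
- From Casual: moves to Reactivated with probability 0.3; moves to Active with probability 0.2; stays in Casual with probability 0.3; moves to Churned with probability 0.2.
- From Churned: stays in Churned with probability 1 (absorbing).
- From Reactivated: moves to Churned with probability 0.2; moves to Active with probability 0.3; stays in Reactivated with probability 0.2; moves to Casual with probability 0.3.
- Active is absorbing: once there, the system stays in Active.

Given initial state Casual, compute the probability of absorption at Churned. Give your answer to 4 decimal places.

Let h(s) be the probability of absorption at Churned starting from transient state s. Then h(Churned) = 1 and h(Active) = 0. By first-step analysis:
h(Casual) = 0.3·h(Casual) + 0.2·1 + 0.3·h(Reactivated) + 0.2·0
h(Reactivated) = 0.3·h(Casual) + 0.2·1 + 0.2·h(Reactivated) + 0.3·0
Solving: h(Casual) = 0.4681, h(Reactivated) = 0.4255.
Starting from Casual, the probability is 0.4681.

0.4681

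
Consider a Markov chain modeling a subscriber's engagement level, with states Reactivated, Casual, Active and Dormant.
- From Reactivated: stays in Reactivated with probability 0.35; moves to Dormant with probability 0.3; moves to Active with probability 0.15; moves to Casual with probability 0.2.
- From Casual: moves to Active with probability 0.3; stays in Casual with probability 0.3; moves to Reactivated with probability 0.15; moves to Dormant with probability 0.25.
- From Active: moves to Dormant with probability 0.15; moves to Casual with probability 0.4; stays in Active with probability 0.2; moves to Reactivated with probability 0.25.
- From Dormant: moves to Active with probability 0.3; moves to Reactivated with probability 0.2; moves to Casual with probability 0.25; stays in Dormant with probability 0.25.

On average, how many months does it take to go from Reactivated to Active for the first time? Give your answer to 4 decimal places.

4.4095

Let t(s) be the expected number of months to first reach Active from state s, with t(Active) = 0. Conditioning on the first month:
t(Reactivated) = 1 + 0.35·t(Reactivated) + 0.2·t(Casual) + 0.3·t(Dormant)
t(Casual) = 1 + 0.15·t(Reactivated) + 0.3·t(Casual) + 0.25·t(Dormant)
t(Dormant) = 1 + 0.2·t(Reactivated) + 0.25·t(Casual) + 0.25·t(Dormant)
Solving: t(Reactivated) = 4.4095, t(Casual) = 3.7115, t(Dormant) = 3.7464.
Expected months from Reactivated to Active: 4.4095.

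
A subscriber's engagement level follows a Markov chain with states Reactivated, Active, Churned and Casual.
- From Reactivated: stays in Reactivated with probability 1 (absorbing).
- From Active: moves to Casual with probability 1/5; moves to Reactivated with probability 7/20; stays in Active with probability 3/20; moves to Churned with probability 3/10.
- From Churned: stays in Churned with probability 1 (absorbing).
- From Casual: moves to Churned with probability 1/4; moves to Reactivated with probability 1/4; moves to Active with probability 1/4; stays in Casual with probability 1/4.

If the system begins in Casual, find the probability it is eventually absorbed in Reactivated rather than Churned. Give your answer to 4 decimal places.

0.5106

Let h(s) be the probability of absorption at Reactivated starting from transient state s. Then h(Reactivated) = 1 and h(Churned) = 0. By first-step analysis:
h(Active) = 0.35·1 + 0.15·h(Active) + 0.3·0 + 0.2·h(Casual)
h(Casual) = 0.25·1 + 0.25·h(Active) + 0.25·0 + 0.25·h(Casual)
Solving: h(Active) = 0.5319, h(Casual) = 0.5106.
Starting from Casual, the probability is 0.5106.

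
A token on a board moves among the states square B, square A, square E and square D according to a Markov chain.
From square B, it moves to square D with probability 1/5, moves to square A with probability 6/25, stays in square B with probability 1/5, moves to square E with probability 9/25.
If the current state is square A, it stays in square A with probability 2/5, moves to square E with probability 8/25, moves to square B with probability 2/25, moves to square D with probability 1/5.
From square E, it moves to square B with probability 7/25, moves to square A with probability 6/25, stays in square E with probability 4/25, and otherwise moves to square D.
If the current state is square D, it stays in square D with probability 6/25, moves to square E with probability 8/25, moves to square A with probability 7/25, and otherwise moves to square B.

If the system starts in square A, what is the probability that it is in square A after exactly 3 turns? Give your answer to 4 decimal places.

0.2998

Propagate the distribution vector 3 turns from square A.
After 0 turns: (0.0000, 1.0000, 0.0000, 0.0000)
After 1 turn: (0.0800, 0.4000, 0.3200, 0.2000)
After 2 turns: (0.1696, 0.3120, 0.2720, 0.2464)
After 3 turns: (0.1745, 0.2998, 0.2833, 0.2425)
P(in square A after 3 turns) = 0.2998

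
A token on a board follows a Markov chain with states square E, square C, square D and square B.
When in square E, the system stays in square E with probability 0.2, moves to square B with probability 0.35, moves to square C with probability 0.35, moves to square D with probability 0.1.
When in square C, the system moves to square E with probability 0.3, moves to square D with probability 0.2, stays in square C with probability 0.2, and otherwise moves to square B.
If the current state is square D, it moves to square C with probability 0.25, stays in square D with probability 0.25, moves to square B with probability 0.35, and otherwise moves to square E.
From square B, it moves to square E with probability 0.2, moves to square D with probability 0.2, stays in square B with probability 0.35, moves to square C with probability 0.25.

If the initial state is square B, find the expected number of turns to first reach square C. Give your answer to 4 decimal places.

3.7168

Let t(s) be the expected number of turns to first reach square C from state s, with t(square C) = 0. Conditioning on the first turn:
t(square E) = 1 + 0.2·t(square E) + 0.1·t(square D) + 0.35·t(square B)
t(square D) = 1 + 0.15·t(square E) + 0.25·t(square D) + 0.35·t(square B)
t(square B) = 1 + 0.2·t(square E) + 0.2·t(square D) + 0.35·t(square B)
Solving: t(square E) = 3.3432, t(square D) = 3.7365, t(square B) = 3.7168.
Expected turns from square B to square C: 3.7168.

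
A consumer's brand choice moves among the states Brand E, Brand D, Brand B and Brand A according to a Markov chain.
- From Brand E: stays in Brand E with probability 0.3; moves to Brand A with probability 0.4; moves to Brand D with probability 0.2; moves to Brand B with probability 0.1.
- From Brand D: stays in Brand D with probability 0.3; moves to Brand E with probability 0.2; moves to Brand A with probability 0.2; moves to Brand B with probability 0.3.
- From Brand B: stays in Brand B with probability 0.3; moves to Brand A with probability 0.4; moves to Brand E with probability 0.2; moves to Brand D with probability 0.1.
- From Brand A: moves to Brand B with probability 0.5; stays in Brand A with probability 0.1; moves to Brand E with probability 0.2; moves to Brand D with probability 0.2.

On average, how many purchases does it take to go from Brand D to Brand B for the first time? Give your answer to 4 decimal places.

3.3333

Let t(s) be the expected number of purchases to first reach Brand B from state s, with t(Brand B) = 0. Conditioning on the first purchase:
t(Brand E) = 1 + 0.3·t(Brand E) + 0.2·t(Brand D) + 0.4·t(Brand A)
t(Brand D) = 1 + 0.2·t(Brand E) + 0.3·t(Brand D) + 0.2·t(Brand A)
t(Brand A) = 1 + 0.2·t(Brand E) + 0.2·t(Brand D) + 0.1·t(Brand A)
Solving: t(Brand E) = 3.9394, t(Brand D) = 3.3333, t(Brand A) = 2.7273.
Expected purchases from Brand D to Brand B: 3.3333.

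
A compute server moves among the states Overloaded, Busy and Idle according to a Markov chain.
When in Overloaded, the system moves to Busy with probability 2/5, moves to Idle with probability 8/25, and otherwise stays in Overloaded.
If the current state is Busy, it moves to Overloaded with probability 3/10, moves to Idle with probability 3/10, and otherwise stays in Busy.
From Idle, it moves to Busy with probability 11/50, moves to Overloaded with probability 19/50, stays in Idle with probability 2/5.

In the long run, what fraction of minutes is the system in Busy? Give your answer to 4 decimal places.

0.3387

Let the stationary distribution be π with π = πP and π_1 + π_2 + π_3 = 1.
π_1 = 0.28·π_1 + 0.3·π_2 + 0.38·π_3
π_2 = 0.4·π_1 + 0.4·π_2 + 0.22·π_3
Solving with the normalization constraint gives π = (0.3208, 0.3387, 0.3405).
So the stationary probability of Busy is 0.3387.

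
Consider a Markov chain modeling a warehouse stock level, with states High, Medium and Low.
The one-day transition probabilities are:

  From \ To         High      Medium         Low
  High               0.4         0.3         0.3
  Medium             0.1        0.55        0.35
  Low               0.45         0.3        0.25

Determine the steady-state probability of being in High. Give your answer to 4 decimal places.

Let the stationary distribution be π with π = πP and π_1 + π_2 + π_3 = 1.
π_1 = 0.4·π_1 + 0.1·π_2 + 0.45·π_3
π_2 = 0.3·π_1 + 0.55·π_2 + 0.3·π_3
Solving with the normalization constraint gives π = (0.2952, 0.4000, 0.3048).
So the stationary probability of High is 0.2952.

0.2952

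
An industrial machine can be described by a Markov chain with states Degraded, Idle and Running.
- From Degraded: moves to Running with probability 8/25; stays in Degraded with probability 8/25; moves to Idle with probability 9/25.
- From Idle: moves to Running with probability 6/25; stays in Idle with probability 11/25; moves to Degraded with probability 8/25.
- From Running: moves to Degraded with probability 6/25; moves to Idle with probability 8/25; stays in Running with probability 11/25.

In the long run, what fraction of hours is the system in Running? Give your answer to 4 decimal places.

0.3294

Let the stationary distribution be π with π = πP and π_1 + π_2 + π_3 = 1.
π_1 = 0.32·π_1 + 0.32·π_2 + 0.24·π_3
π_2 = 0.36·π_1 + 0.44·π_2 + 0.32·π_3
Solving with the normalization constraint gives π = (0.2937, 0.3770, 0.3294).
So the stationary probability of Running is 0.3294.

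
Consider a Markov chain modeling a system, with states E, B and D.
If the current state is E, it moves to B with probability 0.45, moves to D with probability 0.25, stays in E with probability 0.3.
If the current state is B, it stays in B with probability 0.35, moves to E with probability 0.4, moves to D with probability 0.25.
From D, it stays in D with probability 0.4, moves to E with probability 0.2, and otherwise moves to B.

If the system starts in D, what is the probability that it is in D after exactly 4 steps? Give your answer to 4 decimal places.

Propagate the distribution vector 4 steps from D.
After 0 steps: (0.0000, 0.0000, 1.0000)
After 1 step: (0.2000, 0.4000, 0.4000)
After 2 steps: (0.3000, 0.3900, 0.3100)
After 3 steps: (0.3080, 0.3955, 0.2965)
After 4 steps: (0.3099, 0.3956, 0.2945)
P(in D after 4 steps) = 0.2945

0.2945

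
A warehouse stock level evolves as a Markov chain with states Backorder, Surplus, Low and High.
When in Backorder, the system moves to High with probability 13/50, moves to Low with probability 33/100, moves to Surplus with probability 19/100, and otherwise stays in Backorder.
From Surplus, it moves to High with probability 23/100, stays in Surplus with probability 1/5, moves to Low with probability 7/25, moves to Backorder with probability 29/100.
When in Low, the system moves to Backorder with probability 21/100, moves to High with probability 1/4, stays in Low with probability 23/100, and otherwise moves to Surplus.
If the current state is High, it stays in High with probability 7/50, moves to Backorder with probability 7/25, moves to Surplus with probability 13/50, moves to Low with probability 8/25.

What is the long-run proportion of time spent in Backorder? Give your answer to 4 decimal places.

0.2475

Let the stationary distribution be π with π = πP and π_1 + π_2 + π_3 + π_4 = 1.
π_1 = 0.22·π_1 + 0.29·π_2 + 0.21·π_3 + 0.28·π_4
π_2 = 0.19·π_1 + 0.2·π_2 + 0.31·π_3 + 0.26·π_4
π_3 = 0.33·π_1 + 0.28·π_2 + 0.23·π_3 + 0.32·π_4
Solving with the normalization constraint gives π = (0.2475, 0.2425, 0.2870, 0.2231).
So the stationary probability of Backorder is 0.2475.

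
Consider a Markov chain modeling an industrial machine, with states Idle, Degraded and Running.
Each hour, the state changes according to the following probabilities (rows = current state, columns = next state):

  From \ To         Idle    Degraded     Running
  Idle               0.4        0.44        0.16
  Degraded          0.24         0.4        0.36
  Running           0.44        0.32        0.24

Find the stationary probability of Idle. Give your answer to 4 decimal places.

Let the stationary distribution be π with π = πP and π_1 + π_2 + π_3 = 1.
π_1 = 0.4·π_1 + 0.24·π_2 + 0.44·π_3
π_2 = 0.44·π_1 + 0.4·π_2 + 0.32·π_3
Solving with the normalization constraint gives π = (0.3475, 0.3931, 0.2594).
So the stationary probability of Idle is 0.3475.

0.3475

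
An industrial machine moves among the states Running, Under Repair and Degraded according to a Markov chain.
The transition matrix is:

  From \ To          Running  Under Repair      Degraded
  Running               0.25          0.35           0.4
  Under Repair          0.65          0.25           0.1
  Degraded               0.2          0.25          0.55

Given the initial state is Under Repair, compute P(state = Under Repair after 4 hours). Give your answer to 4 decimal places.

Propagate the distribution vector 4 hours from Under Repair.
After 0 hours: (0.0000, 1.0000, 0.0000)
After 1 hour: (0.6500, 0.2500, 0.1000)
After 2 hours: (0.3450, 0.3150, 0.3400)
After 3 hours: (0.3590, 0.2845, 0.3565)
After 4 hours: (0.3460, 0.2859, 0.3681)
P(in Under Repair after 4 hours) = 0.2859

0.2859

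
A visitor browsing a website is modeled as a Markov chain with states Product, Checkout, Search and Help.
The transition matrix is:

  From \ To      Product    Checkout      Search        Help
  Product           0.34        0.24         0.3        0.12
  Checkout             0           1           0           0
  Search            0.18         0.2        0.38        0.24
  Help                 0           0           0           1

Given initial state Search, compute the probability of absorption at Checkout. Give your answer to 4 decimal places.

Let h(s) be the probability of absorption at Checkout starting from transient state s. Then h(Checkout) = 1 and h(Help) = 0. By first-step analysis:
h(Product) = 0.34·h(Product) + 0.24·1 + 0.3·h(Search) + 0.12·0
h(Search) = 0.18·h(Product) + 0.2·1 + 0.38·h(Search) + 0.24·0
Solving: h(Product) = 0.5878, h(Search) = 0.4932.
Starting from Search, the probability is 0.4932.

0.4932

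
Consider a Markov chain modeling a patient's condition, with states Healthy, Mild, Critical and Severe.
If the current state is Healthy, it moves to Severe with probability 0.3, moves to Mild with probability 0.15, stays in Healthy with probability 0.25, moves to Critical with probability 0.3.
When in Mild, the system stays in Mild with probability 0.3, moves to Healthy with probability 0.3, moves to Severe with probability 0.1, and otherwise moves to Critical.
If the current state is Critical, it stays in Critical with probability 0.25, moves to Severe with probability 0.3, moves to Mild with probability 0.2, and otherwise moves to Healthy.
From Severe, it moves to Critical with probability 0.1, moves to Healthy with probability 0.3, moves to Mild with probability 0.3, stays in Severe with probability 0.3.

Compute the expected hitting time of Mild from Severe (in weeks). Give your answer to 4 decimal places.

Let t(s) be the expected number of weeks to first reach Mild from state s, with t(Mild) = 0. Conditioning on the first week:
t(Healthy) = 1 + 0.25·t(Healthy) + 0.3·t(Critical) + 0.3·t(Severe)
t(Critical) = 1 + 0.25·t(Healthy) + 0.25·t(Critical) + 0.3·t(Severe)
t(Severe) = 1 + 0.3·t(Healthy) + 0.1·t(Critical) + 0.3·t(Severe)
Solving: t(Healthy) = 4.8443, t(Critical) = 4.6136, t(Severe) = 4.1638.
Expected weeks from Severe to Mild: 4.1638.

4.1638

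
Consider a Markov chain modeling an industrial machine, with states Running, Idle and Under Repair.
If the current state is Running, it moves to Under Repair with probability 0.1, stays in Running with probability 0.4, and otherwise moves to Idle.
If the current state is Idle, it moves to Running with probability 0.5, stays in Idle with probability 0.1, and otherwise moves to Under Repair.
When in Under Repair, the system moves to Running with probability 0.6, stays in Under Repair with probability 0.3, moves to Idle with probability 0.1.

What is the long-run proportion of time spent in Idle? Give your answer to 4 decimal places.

Let the stationary distribution be π with π = πP and π_1 + π_2 + π_3 = 1.
π_1 = 0.4·π_1 + 0.5·π_2 + 0.6·π_3
π_2 = 0.5·π_1 + 0.1·π_2 + 0.1·π_3
Solving with the normalization constraint gives π = (0.4758, 0.2903, 0.2339).
So the stationary probability of Idle is 0.2903.

0.2903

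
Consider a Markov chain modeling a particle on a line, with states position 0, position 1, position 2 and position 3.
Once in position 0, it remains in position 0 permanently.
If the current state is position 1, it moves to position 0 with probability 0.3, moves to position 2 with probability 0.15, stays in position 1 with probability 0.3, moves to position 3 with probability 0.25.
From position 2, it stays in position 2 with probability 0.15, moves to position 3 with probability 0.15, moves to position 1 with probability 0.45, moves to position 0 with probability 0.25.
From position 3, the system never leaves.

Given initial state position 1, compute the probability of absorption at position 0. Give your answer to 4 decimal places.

0.5545

Let h(s) be the probability of absorption at position 0 starting from transient state s. Then h(position 0) = 1 and h(position 3) = 0. By first-step analysis:
h(position 1) = 0.3·1 + 0.3·h(position 1) + 0.15·h(position 2) + 0.25·0
h(position 2) = 0.25·1 + 0.45·h(position 1) + 0.15·h(position 2) + 0.15·0
Solving: h(position 1) = 0.5545, h(position 2) = 0.5877.
Starting from position 1, the probability is 0.5545.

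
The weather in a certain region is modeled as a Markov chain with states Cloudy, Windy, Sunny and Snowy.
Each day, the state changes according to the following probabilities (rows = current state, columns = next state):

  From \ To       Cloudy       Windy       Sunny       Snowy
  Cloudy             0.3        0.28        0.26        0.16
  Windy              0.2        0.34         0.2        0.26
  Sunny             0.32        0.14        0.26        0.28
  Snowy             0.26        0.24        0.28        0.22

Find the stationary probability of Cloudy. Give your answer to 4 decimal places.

0.2707

Let the stationary distribution be π with π = πP and π_1 + π_2 + π_3 + π_4 = 1.
π_1 = 0.3·π_1 + 0.2·π_2 + 0.32·π_3 + 0.26·π_4
π_2 = 0.28·π_1 + 0.34·π_2 + 0.14·π_3 + 0.24·π_4
π_3 = 0.26·π_1 + 0.2·π_2 + 0.26·π_3 + 0.28·π_4
Solving with the normalization constraint gives π = (0.2707, 0.2510, 0.2495, 0.2288).
So the stationary probability of Cloudy is 0.2707.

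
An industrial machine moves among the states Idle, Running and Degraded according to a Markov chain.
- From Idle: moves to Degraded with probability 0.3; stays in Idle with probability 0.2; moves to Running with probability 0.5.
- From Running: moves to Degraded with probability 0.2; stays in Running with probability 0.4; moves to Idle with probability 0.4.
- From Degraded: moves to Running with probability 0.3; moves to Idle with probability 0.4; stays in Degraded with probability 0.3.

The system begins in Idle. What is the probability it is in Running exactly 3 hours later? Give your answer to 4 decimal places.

Propagate the distribution vector 3 hours from Idle.
After 0 hours: (1.0000, 0.0000, 0.0000)
After 1 hour: (0.2000, 0.5000, 0.3000)
After 2 hours: (0.3600, 0.3900, 0.2500)
After 3 hours: (0.3280, 0.4110, 0.2610)
P(in Running after 3 hours) = 0.4110

0.4110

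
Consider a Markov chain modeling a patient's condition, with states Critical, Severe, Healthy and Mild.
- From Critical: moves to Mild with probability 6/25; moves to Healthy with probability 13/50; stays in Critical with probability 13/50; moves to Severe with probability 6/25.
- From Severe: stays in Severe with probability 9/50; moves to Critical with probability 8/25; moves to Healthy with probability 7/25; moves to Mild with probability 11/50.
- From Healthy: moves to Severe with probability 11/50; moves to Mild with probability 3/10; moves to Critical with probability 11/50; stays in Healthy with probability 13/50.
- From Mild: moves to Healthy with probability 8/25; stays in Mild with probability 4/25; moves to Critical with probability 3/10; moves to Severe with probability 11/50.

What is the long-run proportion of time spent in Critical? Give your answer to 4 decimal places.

0.2712

Let the stationary distribution be π with π = πP and π_1 + π_2 + π_3 + π_4 = 1.
π_1 = 0.26·π_1 + 0.32·π_2 + 0.22·π_3 + 0.3·π_4
π_2 = 0.24·π_1 + 0.18·π_2 + 0.22·π_3 + 0.22·π_4
π_3 = 0.26·π_1 + 0.28·π_2 + 0.26·π_3 + 0.32·π_4
Solving with the normalization constraint gives π = (0.2712, 0.2168, 0.2784, 0.2337).
So the stationary probability of Critical is 0.2712.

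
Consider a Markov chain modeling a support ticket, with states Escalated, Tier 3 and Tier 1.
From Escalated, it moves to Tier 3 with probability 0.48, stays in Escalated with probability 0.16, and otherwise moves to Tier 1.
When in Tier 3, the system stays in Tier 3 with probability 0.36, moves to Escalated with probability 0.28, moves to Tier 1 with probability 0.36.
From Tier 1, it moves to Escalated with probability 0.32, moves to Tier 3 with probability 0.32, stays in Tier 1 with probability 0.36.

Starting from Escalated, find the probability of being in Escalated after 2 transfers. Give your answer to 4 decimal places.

0.2752

Sum over the intermediate state after 1 transfer:
P = P(Escalated→Escalated)·P(Escalated→Escalated) + P(Escalated→Tier 3)·P(Tier 3→Escalated) + P(Escalated→Tier 1)·P(Tier 1→Escalated)
  = 0.16×0.16 + 0.48×0.28 + 0.36×0.32
  = 0.0256 + 0.1344 + 0.1152 = 0.2752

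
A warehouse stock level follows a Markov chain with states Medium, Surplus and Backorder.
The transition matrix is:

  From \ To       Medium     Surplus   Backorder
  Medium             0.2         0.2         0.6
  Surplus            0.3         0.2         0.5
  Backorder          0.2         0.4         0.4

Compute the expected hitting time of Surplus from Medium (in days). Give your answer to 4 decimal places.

Let t(s) be the expected number of days to first reach Surplus from state s, with t(Surplus) = 0. Conditioning on the first day:
t(Medium) = 1 + 0.2·t(Medium) + 0.6·t(Backorder)
t(Backorder) = 1 + 0.2·t(Medium) + 0.4·t(Backorder)
Solving: t(Medium) = 3.3333, t(Backorder) = 2.7778.
Expected days from Medium to Surplus: 3.3333.

3.3333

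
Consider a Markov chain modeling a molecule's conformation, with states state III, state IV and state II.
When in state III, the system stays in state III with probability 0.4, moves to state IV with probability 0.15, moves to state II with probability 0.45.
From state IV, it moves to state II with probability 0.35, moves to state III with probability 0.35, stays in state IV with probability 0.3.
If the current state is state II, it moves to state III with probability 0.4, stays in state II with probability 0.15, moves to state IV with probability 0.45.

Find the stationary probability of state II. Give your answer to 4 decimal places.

Let the stationary distribution be π with π = πP and π_1 + π_2 + π_3 = 1.
π_1 = 0.4·π_1 + 0.35·π_2 + 0.4·π_3
π_2 = 0.15·π_1 + 0.3·π_2 + 0.45·π_3
Solving with the normalization constraint gives π = (0.3855, 0.2907, 0.3238).
So the stationary probability of state II is 0.3238.

0.3238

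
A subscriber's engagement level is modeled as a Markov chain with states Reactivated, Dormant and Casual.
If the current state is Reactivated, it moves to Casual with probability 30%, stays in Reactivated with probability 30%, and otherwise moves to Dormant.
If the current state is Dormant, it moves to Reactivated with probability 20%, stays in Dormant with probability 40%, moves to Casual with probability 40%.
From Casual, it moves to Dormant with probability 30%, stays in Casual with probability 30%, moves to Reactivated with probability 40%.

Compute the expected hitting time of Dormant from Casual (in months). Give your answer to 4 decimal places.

Let t(s) be the expected number of months to first reach Dormant from state s, with t(Dormant) = 0. Conditioning on the first month:
t(Reactivated) = 1 + 0.3·t(Reactivated) + 0.3·t(Casual)
t(Casual) = 1 + 0.4·t(Reactivated) + 0.3·t(Casual)
Solving: t(Reactivated) = 2.7027, t(Casual) = 2.9730.
Expected months from Casual to Dormant: 2.9730.

2.9730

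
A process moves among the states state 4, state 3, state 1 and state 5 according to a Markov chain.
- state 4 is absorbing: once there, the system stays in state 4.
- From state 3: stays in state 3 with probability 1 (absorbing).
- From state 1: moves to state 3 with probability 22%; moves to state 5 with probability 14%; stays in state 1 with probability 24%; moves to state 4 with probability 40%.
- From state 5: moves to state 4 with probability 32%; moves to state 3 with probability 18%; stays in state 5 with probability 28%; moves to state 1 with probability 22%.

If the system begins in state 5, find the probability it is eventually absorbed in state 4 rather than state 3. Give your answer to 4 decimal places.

Let h(s) be the probability of absorption at state 4 starting from transient state s. Then h(state 4) = 1 and h(state 3) = 0. By first-step analysis:
h(state 1) = 0.4·1 + 0.22·0 + 0.24·h(state 1) + 0.14·h(state 5)
h(state 5) = 0.32·1 + 0.18·0 + 0.22·h(state 1) + 0.28·h(state 5)
Solving: h(state 1) = 0.6445, h(state 5) = 0.6414.
Starting from state 5, the probability is 0.6414.

0.6414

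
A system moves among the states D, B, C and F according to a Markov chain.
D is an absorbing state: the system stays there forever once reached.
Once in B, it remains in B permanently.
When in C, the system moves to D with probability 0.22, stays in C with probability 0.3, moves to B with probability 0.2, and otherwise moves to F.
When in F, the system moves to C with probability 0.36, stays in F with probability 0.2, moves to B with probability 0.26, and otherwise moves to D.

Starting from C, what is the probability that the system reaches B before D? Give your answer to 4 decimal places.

0.5070

Let h(s) be the probability of absorption at B starting from transient state s. Then h(B) = 1 and h(D) = 0. By first-step analysis:
h(C) = 0.22·0 + 0.2·1 + 0.3·h(C) + 0.28·h(F)
h(F) = 0.18·0 + 0.26·1 + 0.36·h(C) + 0.2·h(F)
Solving: h(C) = 0.5070, h(F) = 0.5531.
Starting from C, the probability is 0.5070.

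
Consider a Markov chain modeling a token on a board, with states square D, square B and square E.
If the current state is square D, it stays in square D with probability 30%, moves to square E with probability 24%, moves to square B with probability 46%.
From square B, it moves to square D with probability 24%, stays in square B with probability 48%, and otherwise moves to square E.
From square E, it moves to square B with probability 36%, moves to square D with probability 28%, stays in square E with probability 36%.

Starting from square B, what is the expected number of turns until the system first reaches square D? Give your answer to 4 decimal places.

Let t(s) be the expected number of turns to first reach square D from state s, with t(square D) = 0. Conditioning on the first turn:
t(square B) = 1 + 0.48·t(square B) + 0.28·t(square E)
t(square E) = 1 + 0.36·t(square B) + 0.36·t(square E)
Solving: t(square B) = 3.9655, t(square E) = 3.7931.
Expected turns from square B to square D: 3.9655.

3.9655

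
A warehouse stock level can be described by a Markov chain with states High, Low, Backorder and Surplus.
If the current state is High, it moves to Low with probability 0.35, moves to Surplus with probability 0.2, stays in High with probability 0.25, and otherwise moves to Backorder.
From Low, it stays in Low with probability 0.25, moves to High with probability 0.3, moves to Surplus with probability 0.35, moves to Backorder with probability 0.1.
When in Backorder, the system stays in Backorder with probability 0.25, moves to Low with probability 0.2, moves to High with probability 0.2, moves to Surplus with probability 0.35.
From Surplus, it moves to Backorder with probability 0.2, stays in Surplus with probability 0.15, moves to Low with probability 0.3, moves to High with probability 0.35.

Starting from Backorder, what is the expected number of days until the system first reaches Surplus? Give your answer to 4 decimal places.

Let t(s) be the expected number of days to first reach Surplus from state s, with t(Surplus) = 0. Conditioning on the first day:
t(High) = 1 + 0.25·t(High) + 0.35·t(Low) + 0.2·t(Backorder)
t(Low) = 1 + 0.3·t(High) + 0.25·t(Low) + 0.1·t(Backorder)
t(Backorder) = 1 + 0.2·t(High) + 0.2·t(Low) + 0.25·t(Backorder)
Solving: t(High) = 3.6901, t(Low) = 3.2333, t(Backorder) = 3.1796.
Expected days from Backorder to Surplus: 3.1796.

3.1796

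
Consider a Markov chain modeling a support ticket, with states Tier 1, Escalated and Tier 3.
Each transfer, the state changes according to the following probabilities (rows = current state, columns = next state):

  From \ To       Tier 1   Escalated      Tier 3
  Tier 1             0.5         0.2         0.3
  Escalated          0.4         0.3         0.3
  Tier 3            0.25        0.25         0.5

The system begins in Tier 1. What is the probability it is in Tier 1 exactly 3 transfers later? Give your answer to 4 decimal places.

Propagate the distribution vector 3 transfers from Tier 1.
After 0 transfers: (1.0000, 0.0000, 0.0000)
After 1 transfer: (0.5000, 0.2000, 0.3000)
After 2 transfers: (0.4050, 0.2350, 0.3600)
After 3 transfers: (0.3865, 0.2415, 0.3720)
P(in Tier 1 after 3 transfers) = 0.3865

0.3865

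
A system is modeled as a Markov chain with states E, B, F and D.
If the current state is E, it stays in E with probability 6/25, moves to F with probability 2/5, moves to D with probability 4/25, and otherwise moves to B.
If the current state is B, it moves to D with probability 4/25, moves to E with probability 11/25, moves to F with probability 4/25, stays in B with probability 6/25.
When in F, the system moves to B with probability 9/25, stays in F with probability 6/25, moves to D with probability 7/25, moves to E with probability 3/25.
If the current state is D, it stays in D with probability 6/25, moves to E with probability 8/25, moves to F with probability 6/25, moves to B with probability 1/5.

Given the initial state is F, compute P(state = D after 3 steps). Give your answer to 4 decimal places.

Propagate the distribution vector 3 steps from F.
After 0 steps: (0.0000, 0.0000, 1.0000, 0.0000)
After 1 step: (0.1200, 0.3600, 0.2400, 0.2800)
After 2 steps: (0.3056, 0.2528, 0.2304, 0.2112)
After 3 steps: (0.2798, 0.2470, 0.2687, 0.2045)
P(in D after 3 steps) = 0.2045

0.2045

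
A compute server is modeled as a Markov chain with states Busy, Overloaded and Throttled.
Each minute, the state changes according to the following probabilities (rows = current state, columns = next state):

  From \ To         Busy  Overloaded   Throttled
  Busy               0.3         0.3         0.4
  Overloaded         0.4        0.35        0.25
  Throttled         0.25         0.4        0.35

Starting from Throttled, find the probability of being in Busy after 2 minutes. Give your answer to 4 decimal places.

Sum over the intermediate state after 1 minute:
P = P(Throttled→Busy)·P(Busy→Busy) + P(Throttled→Overloaded)·P(Overloaded→Busy) + P(Throttled→Throttled)·P(Throttled→Busy)
  = 0.25×0.3 + 0.4×0.4 + 0.35×0.25
  = 0.0750 + 0.1600 + 0.0875 = 0.3225

0.3225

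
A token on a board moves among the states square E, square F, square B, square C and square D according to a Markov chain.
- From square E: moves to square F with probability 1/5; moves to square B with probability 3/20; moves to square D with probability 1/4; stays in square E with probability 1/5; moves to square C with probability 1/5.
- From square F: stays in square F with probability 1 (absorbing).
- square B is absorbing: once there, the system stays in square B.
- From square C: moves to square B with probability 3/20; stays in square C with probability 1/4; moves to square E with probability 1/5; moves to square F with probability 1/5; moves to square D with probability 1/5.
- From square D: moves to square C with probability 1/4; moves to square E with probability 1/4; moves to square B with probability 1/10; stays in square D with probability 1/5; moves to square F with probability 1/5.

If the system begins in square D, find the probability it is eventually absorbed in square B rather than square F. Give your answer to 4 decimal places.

0.3813

Let h(s) be the probability of absorption at square B starting from transient state s. Then h(square B) = 1 and h(square F) = 0. By first-step analysis:
h(square E) = 0.2·h(square E) + 0.2·0 + 0.15·1 + 0.2·h(square C) + 0.25·h(square D)
h(square C) = 0.2·h(square E) + 0.2·0 + 0.15·1 + 0.25·h(square C) + 0.2·h(square D)
h(square D) = 0.25·h(square E) + 0.2·0 + 0.1·1 + 0.25·h(square C) + 0.2·h(square D)
Solving: h(square E) = 0.4094, h(square C) = 0.4109, h(square D) = 0.3813.
Starting from square D, the probability is 0.3813.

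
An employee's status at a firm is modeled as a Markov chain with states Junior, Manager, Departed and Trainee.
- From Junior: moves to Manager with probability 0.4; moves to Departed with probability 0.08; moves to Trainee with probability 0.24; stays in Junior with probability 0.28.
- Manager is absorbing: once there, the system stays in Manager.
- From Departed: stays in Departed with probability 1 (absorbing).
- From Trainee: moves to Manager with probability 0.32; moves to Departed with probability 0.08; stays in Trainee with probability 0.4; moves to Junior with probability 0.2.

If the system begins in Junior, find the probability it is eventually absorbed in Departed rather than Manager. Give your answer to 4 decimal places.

Let h(s) be the probability of absorption at Departed starting from transient state s. Then h(Departed) = 1 and h(Manager) = 0. By first-step analysis:
h(Junior) = 0.28·h(Junior) + 0.4·0 + 0.08·1 + 0.24·h(Trainee)
h(Trainee) = 0.2·h(Junior) + 0.32·0 + 0.08·1 + 0.4·h(Trainee)
Solving: h(Junior) = 0.1750, h(Trainee) = 0.1917.
Starting from Junior, the probability is 0.1750.

0.1750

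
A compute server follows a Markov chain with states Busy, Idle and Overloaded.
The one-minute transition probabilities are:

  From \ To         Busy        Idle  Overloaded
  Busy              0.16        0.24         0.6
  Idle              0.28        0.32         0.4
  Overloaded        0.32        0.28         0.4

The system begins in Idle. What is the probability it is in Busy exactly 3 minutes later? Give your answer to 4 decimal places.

Propagate the distribution vector 3 minutes from Idle.
After 0 minutes: (0.0000, 1.0000, 0.0000)
After 1 minute: (0.2800, 0.3200, 0.4000)
After 2 minutes: (0.2624, 0.2816, 0.4560)
After 3 minutes: (0.2668, 0.2808, 0.4525)
P(in Busy after 3 minutes) = 0.2668

0.2668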